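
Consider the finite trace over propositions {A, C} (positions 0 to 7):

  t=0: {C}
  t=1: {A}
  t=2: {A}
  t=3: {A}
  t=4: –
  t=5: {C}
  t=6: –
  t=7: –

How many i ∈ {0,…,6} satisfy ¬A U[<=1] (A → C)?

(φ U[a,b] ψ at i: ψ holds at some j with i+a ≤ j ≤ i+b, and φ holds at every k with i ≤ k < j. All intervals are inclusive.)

4

Evaluate at each i in [0,6]:
  i=0: ✓ (rhs at j=0)
  i=1: ✗ (no rhs in [1,2])
  i=2: ✗ (no rhs in [2,3])
  i=3: ✗ (lhs fails at k=3 before rhs at j=4)
  i=4: ✓ (rhs at j=4)
  i=5: ✓ (rhs at j=5)
  i=6: ✓ (rhs at j=6)
Positions where it holds: {0, 4, 5, 6} → 4.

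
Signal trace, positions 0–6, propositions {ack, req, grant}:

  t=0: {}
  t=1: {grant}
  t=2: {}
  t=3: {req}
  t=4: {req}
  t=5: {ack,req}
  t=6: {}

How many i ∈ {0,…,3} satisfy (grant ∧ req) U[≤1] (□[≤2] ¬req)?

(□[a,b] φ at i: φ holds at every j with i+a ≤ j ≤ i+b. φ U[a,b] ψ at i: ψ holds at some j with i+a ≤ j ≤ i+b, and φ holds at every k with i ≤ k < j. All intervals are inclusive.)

Evaluate at each i in [0,3]:
  i=0: ✓ (rhs at j=0)
  i=1: ✗ (no rhs in [1,2])
  i=2: ✗ (no rhs in [2,3])
  i=3: ✗ (no rhs in [3,4])
Positions where it holds: {0} → 1.

1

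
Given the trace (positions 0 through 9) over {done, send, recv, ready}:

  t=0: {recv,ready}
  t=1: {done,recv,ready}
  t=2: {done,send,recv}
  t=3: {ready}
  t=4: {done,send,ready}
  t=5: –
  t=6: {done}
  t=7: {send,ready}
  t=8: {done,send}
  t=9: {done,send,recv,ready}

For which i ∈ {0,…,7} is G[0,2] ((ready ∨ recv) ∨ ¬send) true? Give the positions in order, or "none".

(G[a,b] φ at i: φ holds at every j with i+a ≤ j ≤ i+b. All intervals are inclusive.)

0, 1, 2, 3, 4, 5

Evaluate at each i in [0,7]:
  i=0: ✓ (all of [0,2])
  i=1: ✓ (all of [1,3])
  i=2: ✓ (all of [2,4])
  i=3: ✓ (all of [3,5])
  i=4: ✓ (all of [4,6])
  i=5: ✓ (all of [5,7])
  i=6: ✗ (fails at j=8)
  i=7: ✗ (fails at j=8)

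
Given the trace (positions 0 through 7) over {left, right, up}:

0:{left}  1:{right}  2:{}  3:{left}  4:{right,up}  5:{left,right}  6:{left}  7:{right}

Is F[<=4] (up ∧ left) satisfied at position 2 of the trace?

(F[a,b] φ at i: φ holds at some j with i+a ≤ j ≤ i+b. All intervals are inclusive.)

Check (up ∧ left) at each j in [2,6]:
  j=2: false
  j=3: false
  j=4: false
  j=5: false
  j=6: false
No position in the window satisfies it → formula fails.

No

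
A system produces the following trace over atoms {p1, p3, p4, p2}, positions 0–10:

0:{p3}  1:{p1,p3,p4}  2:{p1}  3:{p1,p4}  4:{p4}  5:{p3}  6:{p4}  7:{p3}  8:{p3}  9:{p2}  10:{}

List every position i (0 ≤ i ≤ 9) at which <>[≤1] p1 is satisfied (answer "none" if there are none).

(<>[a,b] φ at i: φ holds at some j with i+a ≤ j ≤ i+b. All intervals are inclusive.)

0, 1, 2, 3

Evaluate at each i in [0,9]:
  i=0: ✓ (witness j=1)
  i=1: ✓ (witness j=1)
  i=2: ✓ (witness j=2)
  i=3: ✓ (witness j=3)
  i=4: ✗ (none in [4,5])
  i=5: ✗ (none in [5,6])
  i=6: ✗ (none in [6,7])
  i=7: ✗ (none in [7,8])
  i=8: ✗ (none in [8,9])
  i=9: ✗ (none in [9,10])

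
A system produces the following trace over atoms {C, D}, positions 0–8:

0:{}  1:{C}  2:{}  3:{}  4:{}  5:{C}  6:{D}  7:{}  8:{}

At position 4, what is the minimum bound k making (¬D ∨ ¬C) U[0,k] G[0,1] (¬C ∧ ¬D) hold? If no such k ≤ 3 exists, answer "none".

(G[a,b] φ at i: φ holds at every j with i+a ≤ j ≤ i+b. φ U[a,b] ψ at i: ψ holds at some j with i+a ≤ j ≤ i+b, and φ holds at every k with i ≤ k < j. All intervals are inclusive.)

Need earliest j ≥ 4 with G[0,1] (¬C ∧ ¬D), and (¬D ∨ ¬C) at every k in [4,j-1].
  j=4: rhs fails.
  j=5: rhs fails.
  j=6: rhs fails.
  j=7: rhs holds; lhs holds on [4,6]. k = 3.

3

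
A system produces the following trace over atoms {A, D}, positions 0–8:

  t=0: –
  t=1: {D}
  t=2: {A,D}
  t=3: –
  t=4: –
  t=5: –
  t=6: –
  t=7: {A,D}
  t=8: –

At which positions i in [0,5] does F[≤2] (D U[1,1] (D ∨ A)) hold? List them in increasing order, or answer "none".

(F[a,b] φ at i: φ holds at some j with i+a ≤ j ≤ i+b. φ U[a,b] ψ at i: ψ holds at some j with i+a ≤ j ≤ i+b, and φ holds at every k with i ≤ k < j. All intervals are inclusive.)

0, 1

Evaluate at each i in [0,5]:
  i=0: ✓ (witness j=1)
  i=1: ✓ (witness j=1)
  i=2: ✗ (none in [2,4])
  i=3: ✗ (none in [3,5])
  i=4: ✗ (none in [4,6])
  i=5: ✗ (none in [5,7])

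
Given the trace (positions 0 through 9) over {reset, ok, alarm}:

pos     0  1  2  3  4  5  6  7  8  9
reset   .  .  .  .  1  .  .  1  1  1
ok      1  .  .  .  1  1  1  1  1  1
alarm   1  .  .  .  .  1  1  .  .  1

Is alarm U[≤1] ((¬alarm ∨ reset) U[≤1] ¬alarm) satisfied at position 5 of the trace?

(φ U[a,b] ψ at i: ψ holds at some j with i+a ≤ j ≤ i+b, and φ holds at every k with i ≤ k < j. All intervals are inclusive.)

False

Need some j in [5,6] with ((¬alarm ∨ reset) U[≤1] ¬alarm), and alarm at every k in [5,j-1].
  j=5: ((¬alarm ∨ reset) U[≤1] ¬alarm) — fails.
  j=6: ((¬alarm ∨ reset) U[≤1] ¬alarm) — fails.
No j in the window works → until fails.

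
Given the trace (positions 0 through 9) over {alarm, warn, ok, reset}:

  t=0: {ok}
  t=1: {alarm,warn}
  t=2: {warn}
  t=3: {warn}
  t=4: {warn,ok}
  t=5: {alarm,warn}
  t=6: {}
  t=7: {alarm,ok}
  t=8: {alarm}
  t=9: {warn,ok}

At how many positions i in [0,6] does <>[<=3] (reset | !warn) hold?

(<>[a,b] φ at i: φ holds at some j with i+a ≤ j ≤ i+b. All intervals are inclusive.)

Evaluate at each i in [0,6]:
  i=0: ✓ (witness j=0)
  i=1: ✗ (none in [1,4])
  i=2: ✗ (none in [2,5])
  i=3: ✓ (witness j=6)
  i=4: ✓ (witness j=6)
  i=5: ✓ (witness j=6)
  i=6: ✓ (witness j=6)
Positions where it holds: {0, 3, 4, 5, 6} → 5.

5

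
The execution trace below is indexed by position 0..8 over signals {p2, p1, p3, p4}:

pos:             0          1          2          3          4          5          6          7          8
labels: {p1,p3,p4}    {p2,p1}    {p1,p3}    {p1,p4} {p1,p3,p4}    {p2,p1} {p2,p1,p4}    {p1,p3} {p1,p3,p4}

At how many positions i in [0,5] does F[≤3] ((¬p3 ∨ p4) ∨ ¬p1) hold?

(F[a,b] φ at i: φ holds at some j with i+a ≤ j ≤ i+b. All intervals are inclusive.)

Evaluate at each i in [0,5]:
  i=0: ✓ (witness j=0)
  i=1: ✓ (witness j=1)
  i=2: ✓ (witness j=3)
  i=3: ✓ (witness j=3)
  i=4: ✓ (witness j=4)
  i=5: ✓ (witness j=5)
Positions where it holds: {0, 1, 2, 3, 4, 5} → 6.

6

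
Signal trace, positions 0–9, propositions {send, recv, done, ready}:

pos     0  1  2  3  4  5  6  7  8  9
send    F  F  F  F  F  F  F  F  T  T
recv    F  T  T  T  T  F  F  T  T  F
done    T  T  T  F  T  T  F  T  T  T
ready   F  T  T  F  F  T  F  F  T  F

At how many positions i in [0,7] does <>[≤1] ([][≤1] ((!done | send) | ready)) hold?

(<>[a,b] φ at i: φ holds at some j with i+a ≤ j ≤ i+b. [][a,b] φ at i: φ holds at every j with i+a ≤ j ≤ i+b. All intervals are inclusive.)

6

Evaluate at each i in [0,7]:
  i=0: ✓ (witness j=1)
  i=1: ✓ (witness j=1)
  i=2: ✓ (witness j=2)
  i=3: ✗ (none in [3,4])
  i=4: ✓ (witness j=5)
  i=5: ✓ (witness j=5)
  i=6: ✗ (none in [6,7])
  i=7: ✓ (witness j=8)
Positions where it holds: {0, 1, 2, 4, 5, 7} → 6.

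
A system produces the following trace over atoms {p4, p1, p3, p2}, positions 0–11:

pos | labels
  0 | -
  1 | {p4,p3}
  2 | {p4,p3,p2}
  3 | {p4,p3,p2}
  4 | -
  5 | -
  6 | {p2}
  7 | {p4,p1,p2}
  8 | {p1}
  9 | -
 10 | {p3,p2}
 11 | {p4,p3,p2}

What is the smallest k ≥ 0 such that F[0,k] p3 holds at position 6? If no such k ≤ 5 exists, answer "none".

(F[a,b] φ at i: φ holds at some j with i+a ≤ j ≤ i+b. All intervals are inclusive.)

4

Scan j = 6,7,… for p3:
  j=6: fails
  j=7: fails
  j=8: fails
  j=9: fails
  j=10: holds
First hit at j=10, so smallest k = 10-6 = 4.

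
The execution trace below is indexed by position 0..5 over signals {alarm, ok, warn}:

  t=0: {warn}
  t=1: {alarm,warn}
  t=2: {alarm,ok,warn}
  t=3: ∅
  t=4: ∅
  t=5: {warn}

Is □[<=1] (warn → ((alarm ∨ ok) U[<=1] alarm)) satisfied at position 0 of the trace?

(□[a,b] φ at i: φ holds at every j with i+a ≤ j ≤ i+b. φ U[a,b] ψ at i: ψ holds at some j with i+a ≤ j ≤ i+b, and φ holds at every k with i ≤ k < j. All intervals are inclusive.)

False

Check (warn → ((alarm ∨ ok) U[<=1] alarm)) at every j in [0,1]:
  j=0: antecedent true; consequent fails → ✗
  j=1: antecedent true; consequent holds → ✓
Fails at j=0 → formula fails.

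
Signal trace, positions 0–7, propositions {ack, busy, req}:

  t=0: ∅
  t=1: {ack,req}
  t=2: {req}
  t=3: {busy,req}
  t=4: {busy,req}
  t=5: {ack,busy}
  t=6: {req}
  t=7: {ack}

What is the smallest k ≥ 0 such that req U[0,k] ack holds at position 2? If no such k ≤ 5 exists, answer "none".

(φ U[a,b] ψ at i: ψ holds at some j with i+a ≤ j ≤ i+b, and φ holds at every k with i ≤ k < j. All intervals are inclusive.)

Need earliest j ≥ 2 with ack, and req at every k in [2,j-1].
  j=2: rhs fails.
  j=3: rhs fails.
  j=4: rhs fails.
  j=5: rhs holds; lhs holds on [2,4]. k = 3.

3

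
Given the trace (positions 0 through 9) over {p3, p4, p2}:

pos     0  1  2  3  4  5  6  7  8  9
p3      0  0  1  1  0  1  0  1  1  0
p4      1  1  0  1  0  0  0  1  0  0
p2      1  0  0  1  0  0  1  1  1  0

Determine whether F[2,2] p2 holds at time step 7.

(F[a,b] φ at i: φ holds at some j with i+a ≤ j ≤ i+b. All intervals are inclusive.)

No

Check p2 at each j in [9,9]:
  j=9: false
No position in the window satisfies it → formula fails.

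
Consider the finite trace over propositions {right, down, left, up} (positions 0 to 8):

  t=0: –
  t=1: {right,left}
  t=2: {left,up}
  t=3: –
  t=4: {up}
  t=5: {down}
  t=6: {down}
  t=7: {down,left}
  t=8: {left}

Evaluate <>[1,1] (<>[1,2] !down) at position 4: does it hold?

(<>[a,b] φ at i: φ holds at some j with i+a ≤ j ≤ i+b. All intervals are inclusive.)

Check <>[1,2] !down at each j in [5,5]:
  j=5: fails (none in [6,7])
No position in the window satisfies it → formula fails.

False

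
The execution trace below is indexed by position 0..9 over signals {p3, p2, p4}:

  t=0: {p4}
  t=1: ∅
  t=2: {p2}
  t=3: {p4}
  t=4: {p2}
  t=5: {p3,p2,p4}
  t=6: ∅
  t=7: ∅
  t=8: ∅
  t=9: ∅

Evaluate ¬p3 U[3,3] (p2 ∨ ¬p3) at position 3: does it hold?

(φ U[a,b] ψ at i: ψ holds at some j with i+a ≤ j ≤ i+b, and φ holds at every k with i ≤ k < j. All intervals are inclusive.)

Need some j in [6,6] with (p2 ∨ ¬p3), and ¬p3 at every k in [3,j-1].
  j=6: (p2 ∨ ¬p3) holds, but ¬p3 fails at k=5 → not this j.
No j in the window works → until fails.

No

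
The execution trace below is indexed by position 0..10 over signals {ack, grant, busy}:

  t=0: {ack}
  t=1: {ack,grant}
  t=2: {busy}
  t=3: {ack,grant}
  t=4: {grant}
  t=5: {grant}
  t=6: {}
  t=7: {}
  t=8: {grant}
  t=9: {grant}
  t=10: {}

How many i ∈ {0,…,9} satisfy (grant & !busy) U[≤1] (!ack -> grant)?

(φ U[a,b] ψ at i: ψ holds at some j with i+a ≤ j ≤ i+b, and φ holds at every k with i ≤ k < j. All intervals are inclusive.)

Evaluate at each i in [0,9]:
  i=0: ✓ (rhs at j=0)
  i=1: ✓ (rhs at j=1)
  i=2: ✗ (lhs fails at k=2 before rhs at j=3)
  i=3: ✓ (rhs at j=3)
  i=4: ✓ (rhs at j=4)
  i=5: ✓ (rhs at j=5)
  i=6: ✗ (no rhs in [6,7])
  i=7: ✗ (lhs fails at k=7 before rhs at j=8)
  i=8: ✓ (rhs at j=8)
  i=9: ✓ (rhs at j=9)
Positions where it holds: {0, 1, 3, 4, 5, 8, 9} → 7.

7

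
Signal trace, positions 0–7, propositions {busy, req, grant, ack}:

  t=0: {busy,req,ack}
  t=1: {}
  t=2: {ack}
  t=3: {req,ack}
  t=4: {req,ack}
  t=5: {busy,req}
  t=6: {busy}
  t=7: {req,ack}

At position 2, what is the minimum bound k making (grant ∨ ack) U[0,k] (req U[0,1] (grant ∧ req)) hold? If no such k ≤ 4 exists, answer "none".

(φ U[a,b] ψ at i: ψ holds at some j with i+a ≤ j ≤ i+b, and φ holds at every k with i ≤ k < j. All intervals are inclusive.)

Need earliest j ≥ 2 with (req U[0,1] (grant ∧ req)), and (grant ∨ ack) at every k in [2,j-1].
  j=2: rhs fails.
  j=3: rhs fails.
  j=4: rhs fails.
  j=5: rhs fails.
  j=6: rhs fails.
No witness within the range → none.

none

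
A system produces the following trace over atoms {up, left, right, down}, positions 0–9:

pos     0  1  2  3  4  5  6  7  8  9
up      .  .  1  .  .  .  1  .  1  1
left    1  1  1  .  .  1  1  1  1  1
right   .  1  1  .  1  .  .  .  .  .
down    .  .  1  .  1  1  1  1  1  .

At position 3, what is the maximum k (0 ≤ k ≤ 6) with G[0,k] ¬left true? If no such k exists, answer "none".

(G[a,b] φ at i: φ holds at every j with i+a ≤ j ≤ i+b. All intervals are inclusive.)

1

¬left must hold from j=3 onward; find where it first fails.
  j=3: holds
  j=4: holds
  j=5: fails
Holds on [3,4], so largest k = 1.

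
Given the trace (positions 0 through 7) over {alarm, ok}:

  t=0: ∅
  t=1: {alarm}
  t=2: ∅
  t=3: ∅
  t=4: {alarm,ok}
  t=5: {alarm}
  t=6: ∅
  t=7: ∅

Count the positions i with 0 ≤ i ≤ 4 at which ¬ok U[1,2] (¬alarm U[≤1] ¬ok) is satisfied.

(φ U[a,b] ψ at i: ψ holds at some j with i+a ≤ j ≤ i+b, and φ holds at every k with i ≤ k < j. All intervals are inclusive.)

3

Evaluate at each i in [0,4]:
  i=0: ✓ (rhs at j=1; lhs holds on [0,0])
  i=1: ✓ (rhs at j=2; lhs holds on [1,1])
  i=2: ✓ (rhs at j=3; lhs holds on [2,2])
  i=3: ✗ (lhs fails at k=4 before rhs at j=5)
  i=4: ✗ (lhs fails at k=4 before rhs at j=5)
Positions where it holds: {0, 1, 2} → 3.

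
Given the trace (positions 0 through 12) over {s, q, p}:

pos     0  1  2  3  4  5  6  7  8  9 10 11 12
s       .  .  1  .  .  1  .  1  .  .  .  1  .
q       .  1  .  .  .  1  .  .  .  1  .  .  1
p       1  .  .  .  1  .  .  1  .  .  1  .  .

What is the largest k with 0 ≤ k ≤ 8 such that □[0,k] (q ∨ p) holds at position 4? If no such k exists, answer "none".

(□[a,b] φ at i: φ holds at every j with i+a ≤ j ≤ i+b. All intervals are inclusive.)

(q ∨ p) must hold from j=4 onward; find where it first fails.
  j=4: holds
  j=5: holds
  j=6: fails
Holds on [4,5], so largest k = 1.

1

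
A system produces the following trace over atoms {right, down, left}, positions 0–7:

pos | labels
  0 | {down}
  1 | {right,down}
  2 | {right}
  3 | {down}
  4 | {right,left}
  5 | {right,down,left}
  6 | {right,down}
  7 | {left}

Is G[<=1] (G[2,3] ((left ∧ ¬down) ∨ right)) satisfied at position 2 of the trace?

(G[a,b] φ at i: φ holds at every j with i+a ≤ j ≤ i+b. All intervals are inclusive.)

True

Check G[2,3] ((left ∧ ¬down) ∨ right) at every j in [2,3]:
  j=2: holds on [4,5]
  j=3: holds on [5,6]
All positions satisfy it → formula holds.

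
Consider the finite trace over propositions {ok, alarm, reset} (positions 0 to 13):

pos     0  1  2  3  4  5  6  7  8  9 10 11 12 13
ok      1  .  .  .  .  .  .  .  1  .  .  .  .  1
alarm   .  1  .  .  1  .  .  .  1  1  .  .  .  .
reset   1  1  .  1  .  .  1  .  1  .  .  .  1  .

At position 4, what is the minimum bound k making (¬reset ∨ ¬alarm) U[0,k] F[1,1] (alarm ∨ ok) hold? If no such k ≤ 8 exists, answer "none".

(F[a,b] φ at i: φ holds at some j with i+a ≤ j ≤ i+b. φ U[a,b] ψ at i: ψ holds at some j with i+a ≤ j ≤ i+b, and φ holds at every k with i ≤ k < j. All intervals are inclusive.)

Need earliest j ≥ 4 with F[1,1] (alarm ∨ ok), and (¬reset ∨ ¬alarm) at every k in [4,j-1].
  j=4: rhs fails.
  j=5: rhs fails.
  j=6: rhs fails.
  j=7: rhs holds; lhs holds on [4,6]. k = 3.

3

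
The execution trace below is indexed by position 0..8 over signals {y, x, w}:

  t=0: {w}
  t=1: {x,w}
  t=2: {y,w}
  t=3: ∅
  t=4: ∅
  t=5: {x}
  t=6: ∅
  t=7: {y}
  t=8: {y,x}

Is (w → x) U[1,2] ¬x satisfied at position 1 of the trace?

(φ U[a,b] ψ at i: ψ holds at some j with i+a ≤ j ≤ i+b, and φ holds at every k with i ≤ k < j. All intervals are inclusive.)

Need some j in [2,3] with ¬x, and (w → x) at every k in [1,j-1].
  j=2: ¬x holds; (w → x) holds at every k in [1,1] → satisfied.

Holds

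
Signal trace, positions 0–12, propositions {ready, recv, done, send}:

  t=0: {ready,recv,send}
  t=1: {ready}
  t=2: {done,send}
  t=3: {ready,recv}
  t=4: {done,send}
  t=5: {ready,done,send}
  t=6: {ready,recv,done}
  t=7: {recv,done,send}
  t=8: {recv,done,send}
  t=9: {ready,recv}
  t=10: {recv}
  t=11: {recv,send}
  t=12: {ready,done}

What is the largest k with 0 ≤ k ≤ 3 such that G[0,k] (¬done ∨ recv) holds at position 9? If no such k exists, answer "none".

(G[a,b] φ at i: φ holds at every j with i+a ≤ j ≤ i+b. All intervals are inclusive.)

(¬done ∨ recv) must hold from j=9 onward; find where it first fails.
  j=9: holds
  j=10: holds
  j=11: holds
  j=12: fails
Holds on [9,11], so largest k = 2.

2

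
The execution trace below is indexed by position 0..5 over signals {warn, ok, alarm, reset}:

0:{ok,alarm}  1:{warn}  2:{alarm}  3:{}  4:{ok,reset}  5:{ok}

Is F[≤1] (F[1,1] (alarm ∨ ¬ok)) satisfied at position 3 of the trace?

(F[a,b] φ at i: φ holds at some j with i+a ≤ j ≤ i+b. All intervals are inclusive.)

False

Check F[1,1] (alarm ∨ ¬ok) at each j in [3,4]:
  j=3: fails (none in [4,4])
  j=4: fails (none in [5,5])
No position in the window satisfies it → formula fails.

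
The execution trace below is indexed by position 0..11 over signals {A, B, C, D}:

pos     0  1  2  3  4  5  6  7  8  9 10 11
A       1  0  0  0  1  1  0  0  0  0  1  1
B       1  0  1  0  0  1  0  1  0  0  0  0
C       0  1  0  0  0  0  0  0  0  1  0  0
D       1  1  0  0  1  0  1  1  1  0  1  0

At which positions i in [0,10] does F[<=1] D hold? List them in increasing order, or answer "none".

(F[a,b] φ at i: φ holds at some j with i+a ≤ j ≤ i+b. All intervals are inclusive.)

0, 1, 3, 4, 5, 6, 7, 8, 9, 10

Evaluate at each i in [0,10]:
  i=0: ✓ (witness j=0)
  i=1: ✓ (witness j=1)
  i=2: ✗ (none in [2,3])
  i=3: ✓ (witness j=4)
  i=4: ✓ (witness j=4)
  i=5: ✓ (witness j=6)
  i=6: ✓ (witness j=6)
  i=7: ✓ (witness j=7)
  i=8: ✓ (witness j=8)
  i=9: ✓ (witness j=10)
  i=10: ✓ (witness j=10)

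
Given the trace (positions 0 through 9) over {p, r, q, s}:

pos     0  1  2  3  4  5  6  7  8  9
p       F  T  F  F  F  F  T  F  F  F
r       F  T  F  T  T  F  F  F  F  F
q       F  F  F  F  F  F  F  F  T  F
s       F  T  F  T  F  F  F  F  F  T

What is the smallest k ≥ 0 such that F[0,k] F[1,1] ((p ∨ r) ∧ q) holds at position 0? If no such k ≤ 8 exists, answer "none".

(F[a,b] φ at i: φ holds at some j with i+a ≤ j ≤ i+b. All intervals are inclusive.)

Scan j = 0,1,… for F[1,1] ((p ∨ r) ∧ q):
  j=0: fails
  j=1: fails
  j=2: fails
  j=3: fails
  j=4: fails
  j=5: fails
  j=6: fails
  j=7: fails
  j=8: fails
No j in [0,8] satisfies it → none.

none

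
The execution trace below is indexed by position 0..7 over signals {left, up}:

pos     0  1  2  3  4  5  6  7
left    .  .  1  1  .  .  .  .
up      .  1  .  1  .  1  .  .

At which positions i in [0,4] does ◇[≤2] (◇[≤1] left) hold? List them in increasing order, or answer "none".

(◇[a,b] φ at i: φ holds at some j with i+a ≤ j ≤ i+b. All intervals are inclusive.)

Evaluate at each i in [0,4]:
  i=0: ✓ (witness j=1)
  i=1: ✓ (witness j=1)
  i=2: ✓ (witness j=2)
  i=3: ✓ (witness j=3)
  i=4: ✗ (none in [4,6])

0, 1, 2, 3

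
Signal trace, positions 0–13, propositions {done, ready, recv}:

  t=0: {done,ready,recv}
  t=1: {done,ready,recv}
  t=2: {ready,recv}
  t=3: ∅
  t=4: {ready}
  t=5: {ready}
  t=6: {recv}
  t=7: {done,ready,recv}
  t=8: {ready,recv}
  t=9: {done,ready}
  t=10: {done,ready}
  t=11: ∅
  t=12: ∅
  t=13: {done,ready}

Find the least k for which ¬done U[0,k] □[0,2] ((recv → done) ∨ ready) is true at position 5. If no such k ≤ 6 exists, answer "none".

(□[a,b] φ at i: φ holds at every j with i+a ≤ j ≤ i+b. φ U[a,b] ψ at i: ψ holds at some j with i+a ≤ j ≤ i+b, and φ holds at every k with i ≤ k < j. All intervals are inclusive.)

Need earliest j ≥ 5 with □[0,2] ((recv → done) ∨ ready), and ¬done at every k in [5,j-1].
  j=5: rhs fails.
  j=6: rhs fails.
  j=7: rhs holds; lhs holds on [5,6]. k = 2.

2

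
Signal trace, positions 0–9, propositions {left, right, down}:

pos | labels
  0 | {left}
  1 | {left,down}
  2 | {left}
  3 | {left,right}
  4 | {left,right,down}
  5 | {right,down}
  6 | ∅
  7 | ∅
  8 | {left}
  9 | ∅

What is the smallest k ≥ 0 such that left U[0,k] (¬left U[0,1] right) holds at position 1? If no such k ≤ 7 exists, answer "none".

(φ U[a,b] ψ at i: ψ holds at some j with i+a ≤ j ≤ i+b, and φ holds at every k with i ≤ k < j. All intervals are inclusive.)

Need earliest j ≥ 1 with (¬left U[0,1] right), and left at every k in [1,j-1].
  j=1: rhs fails.
  j=2: rhs fails.
  j=3: rhs holds; lhs holds on [1,2]. k = 2.

2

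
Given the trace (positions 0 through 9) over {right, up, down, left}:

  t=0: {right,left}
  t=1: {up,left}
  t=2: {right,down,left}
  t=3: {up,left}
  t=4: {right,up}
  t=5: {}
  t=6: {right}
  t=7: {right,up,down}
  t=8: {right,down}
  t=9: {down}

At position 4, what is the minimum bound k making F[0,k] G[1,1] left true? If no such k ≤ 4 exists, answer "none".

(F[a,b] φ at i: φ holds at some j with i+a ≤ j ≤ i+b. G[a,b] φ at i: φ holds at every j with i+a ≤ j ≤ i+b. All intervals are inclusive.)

Scan j = 4,5,… for G[1,1] left:
  j=4: fails
  j=5: fails
  j=6: fails
  j=7: fails
  j=8: fails
No j in [4,8] satisfies it → none.

none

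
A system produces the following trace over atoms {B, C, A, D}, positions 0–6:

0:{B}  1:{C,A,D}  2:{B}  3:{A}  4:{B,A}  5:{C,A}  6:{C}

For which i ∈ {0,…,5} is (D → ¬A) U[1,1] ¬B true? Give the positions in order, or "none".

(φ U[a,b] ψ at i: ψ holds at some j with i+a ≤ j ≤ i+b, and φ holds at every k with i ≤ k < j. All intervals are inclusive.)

0, 2, 4, 5

Evaluate at each i in [0,5]:
  i=0: ✓ (rhs at j=1; lhs holds on [0,0])
  i=1: ✗ (no rhs in [2,2])
  i=2: ✓ (rhs at j=3; lhs holds on [2,2])
  i=3: ✗ (no rhs in [4,4])
  i=4: ✓ (rhs at j=5; lhs holds on [4,4])
  i=5: ✓ (rhs at j=6; lhs holds on [5,5])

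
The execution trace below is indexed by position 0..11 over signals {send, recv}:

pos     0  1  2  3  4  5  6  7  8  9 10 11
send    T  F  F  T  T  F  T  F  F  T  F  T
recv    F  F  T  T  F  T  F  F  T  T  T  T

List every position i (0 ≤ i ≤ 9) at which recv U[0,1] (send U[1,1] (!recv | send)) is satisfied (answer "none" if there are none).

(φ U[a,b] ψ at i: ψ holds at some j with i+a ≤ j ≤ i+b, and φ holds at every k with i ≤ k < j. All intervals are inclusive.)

0, 2, 3, 5, 6

Evaluate at each i in [0,9]:
  i=0: ✓ (rhs at j=0)
  i=1: ✗ (no rhs in [1,2])
  i=2: ✓ (rhs at j=3; lhs holds on [2,2])
  i=3: ✓ (rhs at j=3)
  i=4: ✗ (no rhs in [4,5])
  i=5: ✓ (rhs at j=6; lhs holds on [5,5])
  i=6: ✓ (rhs at j=6)
  i=7: ✗ (no rhs in [7,8])
  i=8: ✗ (no rhs in [8,9])
  i=9: ✗ (no rhs in [9,10])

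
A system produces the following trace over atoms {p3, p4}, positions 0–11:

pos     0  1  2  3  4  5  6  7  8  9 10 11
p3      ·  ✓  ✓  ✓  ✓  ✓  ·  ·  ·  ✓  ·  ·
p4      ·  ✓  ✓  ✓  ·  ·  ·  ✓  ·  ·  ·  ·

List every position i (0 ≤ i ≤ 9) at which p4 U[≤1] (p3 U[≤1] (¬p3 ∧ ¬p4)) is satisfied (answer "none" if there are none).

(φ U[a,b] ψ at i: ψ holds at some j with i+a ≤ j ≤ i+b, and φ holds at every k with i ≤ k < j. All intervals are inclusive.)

0, 5, 6, 7, 8, 9

Evaluate at each i in [0,9]:
  i=0: ✓ (rhs at j=0)
  i=1: ✗ (no rhs in [1,2])
  i=2: ✗ (no rhs in [2,3])
  i=3: ✗ (no rhs in [3,4])
  i=4: ✗ (lhs fails at k=4 before rhs at j=5)
  i=5: ✓ (rhs at j=5)
  i=6: ✓ (rhs at j=6)
  i=7: ✓ (rhs at j=8; lhs holds on [7,7])
  i=8: ✓ (rhs at j=8)
  i=9: ✓ (rhs at j=9)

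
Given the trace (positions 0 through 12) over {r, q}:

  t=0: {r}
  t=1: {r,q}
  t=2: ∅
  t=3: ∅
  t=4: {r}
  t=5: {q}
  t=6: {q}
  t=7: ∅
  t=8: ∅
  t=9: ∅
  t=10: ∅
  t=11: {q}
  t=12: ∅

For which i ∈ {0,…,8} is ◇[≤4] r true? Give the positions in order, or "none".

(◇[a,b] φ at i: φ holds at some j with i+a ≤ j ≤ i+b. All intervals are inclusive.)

Evaluate at each i in [0,8]:
  i=0: ✓ (witness j=0)
  i=1: ✓ (witness j=1)
  i=2: ✓ (witness j=4)
  i=3: ✓ (witness j=4)
  i=4: ✓ (witness j=4)
  i=5: ✗ (none in [5,9])
  i=6: ✗ (none in [6,10])
  i=7: ✗ (none in [7,11])
  i=8: ✗ (none in [8,12])

0, 1, 2, 3, 4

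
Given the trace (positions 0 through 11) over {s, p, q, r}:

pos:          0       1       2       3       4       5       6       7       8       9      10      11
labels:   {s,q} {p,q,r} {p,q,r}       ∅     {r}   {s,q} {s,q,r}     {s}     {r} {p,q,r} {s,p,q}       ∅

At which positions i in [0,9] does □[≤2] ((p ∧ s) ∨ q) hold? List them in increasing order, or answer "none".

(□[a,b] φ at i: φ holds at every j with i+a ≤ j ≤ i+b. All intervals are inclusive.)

0

Evaluate at each i in [0,9]:
  i=0: ✓ (all of [0,2])
  i=1: ✗ (fails at j=3)
  i=2: ✗ (fails at j=3)
  i=3: ✗ (fails at j=3)
  i=4: ✗ (fails at j=4)
  i=5: ✗ (fails at j=7)
  i=6: ✗ (fails at j=7)
  i=7: ✗ (fails at j=7)
  i=8: ✗ (fails at j=8)
  i=9: ✗ (fails at j=11)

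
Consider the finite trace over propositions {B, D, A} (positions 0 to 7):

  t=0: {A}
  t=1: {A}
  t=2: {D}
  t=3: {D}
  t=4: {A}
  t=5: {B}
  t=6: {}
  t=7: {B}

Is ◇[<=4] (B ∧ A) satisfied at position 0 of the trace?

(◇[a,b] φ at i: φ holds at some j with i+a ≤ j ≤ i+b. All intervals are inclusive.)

No

Check (B ∧ A) at each j in [0,4]:
  j=0: false
  j=1: false
  j=2: false
  j=3: false
  j=4: false
No position in the window satisfies it → formula fails.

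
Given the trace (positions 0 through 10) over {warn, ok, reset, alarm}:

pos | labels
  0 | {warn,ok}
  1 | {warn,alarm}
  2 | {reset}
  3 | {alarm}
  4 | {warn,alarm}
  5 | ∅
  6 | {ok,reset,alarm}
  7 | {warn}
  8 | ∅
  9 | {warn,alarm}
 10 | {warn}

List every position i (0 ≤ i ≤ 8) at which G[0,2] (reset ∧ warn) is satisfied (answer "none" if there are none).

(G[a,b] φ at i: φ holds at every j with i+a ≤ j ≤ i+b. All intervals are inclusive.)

none

Evaluate at each i in [0,8]:
  i=0: ✗ (fails at j=0)
  i=1: ✗ (fails at j=1)
  i=2: ✗ (fails at j=2)
  i=3: ✗ (fails at j=3)
  i=4: ✗ (fails at j=4)
  i=5: ✗ (fails at j=5)
  i=6: ✗ (fails at j=6)
  i=7: ✗ (fails at j=7)
  i=8: ✗ (fails at j=8)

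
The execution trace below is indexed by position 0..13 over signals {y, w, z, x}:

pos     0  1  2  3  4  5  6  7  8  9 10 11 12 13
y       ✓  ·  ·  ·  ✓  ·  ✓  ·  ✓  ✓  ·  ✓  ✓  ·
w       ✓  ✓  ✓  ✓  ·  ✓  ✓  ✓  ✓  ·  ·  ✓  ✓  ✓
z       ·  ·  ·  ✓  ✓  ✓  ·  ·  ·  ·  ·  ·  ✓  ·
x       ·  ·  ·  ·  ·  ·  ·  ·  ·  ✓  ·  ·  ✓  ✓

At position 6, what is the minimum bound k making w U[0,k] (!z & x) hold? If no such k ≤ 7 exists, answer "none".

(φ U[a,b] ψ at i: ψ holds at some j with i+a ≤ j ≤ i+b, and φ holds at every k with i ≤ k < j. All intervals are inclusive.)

3

Need earliest j ≥ 6 with (!z & x), and w at every k in [6,j-1].
  j=6: rhs fails.
  j=7: rhs fails.
  j=8: rhs fails.
  j=9: rhs holds; lhs holds on [6,8]. k = 3.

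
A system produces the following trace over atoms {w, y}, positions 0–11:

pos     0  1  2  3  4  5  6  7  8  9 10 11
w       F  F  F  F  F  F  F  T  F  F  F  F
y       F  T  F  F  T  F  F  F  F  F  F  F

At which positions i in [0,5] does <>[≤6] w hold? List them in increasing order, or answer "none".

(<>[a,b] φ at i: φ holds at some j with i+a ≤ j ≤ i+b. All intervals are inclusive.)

1, 2, 3, 4, 5

Evaluate at each i in [0,5]:
  i=0: ✗ (none in [0,6])
  i=1: ✓ (witness j=7)
  i=2: ✓ (witness j=7)
  i=3: ✓ (witness j=7)
  i=4: ✓ (witness j=7)
  i=5: ✓ (witness j=7)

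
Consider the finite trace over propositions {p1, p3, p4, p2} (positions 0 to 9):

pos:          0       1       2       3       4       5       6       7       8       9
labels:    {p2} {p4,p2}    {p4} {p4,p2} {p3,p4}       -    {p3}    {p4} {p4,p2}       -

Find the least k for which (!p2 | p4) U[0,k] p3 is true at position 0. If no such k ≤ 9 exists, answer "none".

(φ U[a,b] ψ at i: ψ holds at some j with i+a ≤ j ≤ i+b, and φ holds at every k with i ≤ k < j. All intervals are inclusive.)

none

Need earliest j ≥ 0 with p3, and (!p2 | p4) at every k in [0,j-1].
  j=0: rhs fails.
  j=1: rhs fails.
  j=2: rhs fails.
  j=3: rhs fails.
  j=4: rhs holds but lhs fails at k=0.
  j=5: rhs fails.
  j=6: rhs holds but lhs fails at k=0.
  j=7: rhs fails.
  j=8: rhs fails.
  j=9: rhs fails.
No witness within the range → none.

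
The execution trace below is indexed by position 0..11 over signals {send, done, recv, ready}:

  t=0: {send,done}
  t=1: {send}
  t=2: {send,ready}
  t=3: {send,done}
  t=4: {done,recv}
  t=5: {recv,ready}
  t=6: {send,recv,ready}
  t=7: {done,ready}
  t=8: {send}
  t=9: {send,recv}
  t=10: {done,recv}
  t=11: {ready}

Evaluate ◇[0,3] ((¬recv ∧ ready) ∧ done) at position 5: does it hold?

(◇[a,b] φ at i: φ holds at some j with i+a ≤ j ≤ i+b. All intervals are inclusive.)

Yes

Check ((¬recv ∧ ready) ∧ done) at each j in [5,8]:
  j=5: false
  j=6: false
  j=7: true
  j=8: false
Found at j=7 → formula holds.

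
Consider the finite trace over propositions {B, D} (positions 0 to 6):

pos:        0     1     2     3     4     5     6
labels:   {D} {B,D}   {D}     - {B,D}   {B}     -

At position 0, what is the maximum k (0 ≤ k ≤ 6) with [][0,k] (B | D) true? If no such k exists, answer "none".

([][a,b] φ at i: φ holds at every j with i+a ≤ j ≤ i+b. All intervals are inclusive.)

(B | D) must hold from j=0 onward; find where it first fails.
  j=0: holds
  j=1: holds
  j=2: holds
  j=3: fails
Holds on [0,2], so largest k = 2.

2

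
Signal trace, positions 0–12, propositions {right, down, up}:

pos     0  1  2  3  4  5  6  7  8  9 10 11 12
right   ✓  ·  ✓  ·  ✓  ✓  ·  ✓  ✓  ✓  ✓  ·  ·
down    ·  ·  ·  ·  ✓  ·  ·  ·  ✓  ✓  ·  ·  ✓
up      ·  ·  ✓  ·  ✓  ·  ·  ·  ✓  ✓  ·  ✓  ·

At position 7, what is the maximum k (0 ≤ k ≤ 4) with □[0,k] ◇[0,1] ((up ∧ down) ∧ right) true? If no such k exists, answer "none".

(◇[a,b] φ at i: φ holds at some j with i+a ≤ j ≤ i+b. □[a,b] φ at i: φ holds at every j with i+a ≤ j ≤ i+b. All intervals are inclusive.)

2

◇[0,1] ((up ∧ down) ∧ right) must hold from j=7 onward; find where it first fails.
  j=7: holds
  j=8: holds
  j=9: holds
  j=10: fails
Holds on [7,9], so largest k = 2.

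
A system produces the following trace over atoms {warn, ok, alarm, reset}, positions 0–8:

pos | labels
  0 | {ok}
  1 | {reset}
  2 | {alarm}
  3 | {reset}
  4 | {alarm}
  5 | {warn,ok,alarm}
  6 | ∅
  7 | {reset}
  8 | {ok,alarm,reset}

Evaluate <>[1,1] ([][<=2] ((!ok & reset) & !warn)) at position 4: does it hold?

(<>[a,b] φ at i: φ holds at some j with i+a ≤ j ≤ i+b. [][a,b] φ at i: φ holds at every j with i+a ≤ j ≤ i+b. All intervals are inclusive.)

No

Check [][<=2] ((!ok & reset) & !warn) at each j in [5,5]:
  j=5: fails at 5
No position in the window satisfies it → formula fails.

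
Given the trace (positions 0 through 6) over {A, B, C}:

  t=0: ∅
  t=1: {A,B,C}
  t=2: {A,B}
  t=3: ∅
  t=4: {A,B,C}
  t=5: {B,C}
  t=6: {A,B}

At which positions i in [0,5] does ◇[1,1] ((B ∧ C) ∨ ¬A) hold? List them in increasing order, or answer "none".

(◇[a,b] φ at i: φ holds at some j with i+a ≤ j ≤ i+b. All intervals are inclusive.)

0, 2, 3, 4

Evaluate at each i in [0,5]:
  i=0: ✓ (witness j=1)
  i=1: ✗ (none in [2,2])
  i=2: ✓ (witness j=3)
  i=3: ✓ (witness j=4)
  i=4: ✓ (witness j=5)
  i=5: ✗ (none in [6,6])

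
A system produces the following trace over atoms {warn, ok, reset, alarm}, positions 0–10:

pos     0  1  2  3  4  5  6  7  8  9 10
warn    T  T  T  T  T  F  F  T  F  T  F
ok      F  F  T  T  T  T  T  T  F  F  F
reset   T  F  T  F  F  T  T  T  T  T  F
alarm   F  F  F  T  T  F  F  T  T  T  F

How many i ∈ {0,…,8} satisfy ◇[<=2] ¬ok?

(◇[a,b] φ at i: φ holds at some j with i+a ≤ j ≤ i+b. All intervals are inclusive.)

Evaluate at each i in [0,8]:
  i=0: ✓ (witness j=0)
  i=1: ✓ (witness j=1)
  i=2: ✗ (none in [2,4])
  i=3: ✗ (none in [3,5])
  i=4: ✗ (none in [4,6])
  i=5: ✗ (none in [5,7])
  i=6: ✓ (witness j=8)
  i=7: ✓ (witness j=8)
  i=8: ✓ (witness j=8)
Positions where it holds: {0, 1, 6, 7, 8} → 5.

5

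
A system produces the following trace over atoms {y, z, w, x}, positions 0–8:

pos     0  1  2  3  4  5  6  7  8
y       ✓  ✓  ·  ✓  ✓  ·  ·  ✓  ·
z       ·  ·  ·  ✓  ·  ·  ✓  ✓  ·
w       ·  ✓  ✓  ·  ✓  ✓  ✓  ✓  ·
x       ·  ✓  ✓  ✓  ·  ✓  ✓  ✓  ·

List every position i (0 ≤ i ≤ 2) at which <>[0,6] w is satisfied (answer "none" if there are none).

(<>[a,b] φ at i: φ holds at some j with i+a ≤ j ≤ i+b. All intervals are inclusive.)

Evaluate at each i in [0,2]:
  i=0: ✓ (witness j=1)
  i=1: ✓ (witness j=1)
  i=2: ✓ (witness j=2)

0, 1, 2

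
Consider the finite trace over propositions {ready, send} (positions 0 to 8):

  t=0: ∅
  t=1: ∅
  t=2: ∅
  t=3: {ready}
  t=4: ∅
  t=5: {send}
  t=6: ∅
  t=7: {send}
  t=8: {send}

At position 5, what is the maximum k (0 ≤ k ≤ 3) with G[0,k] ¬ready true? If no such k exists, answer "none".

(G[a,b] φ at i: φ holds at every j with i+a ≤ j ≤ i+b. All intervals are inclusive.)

¬ready must hold from j=5 onward; find where it first fails.
  j=5: holds
  j=6: holds
  j=7: holds
  j=8: holds
Holds through j=8; largest k = 3.

3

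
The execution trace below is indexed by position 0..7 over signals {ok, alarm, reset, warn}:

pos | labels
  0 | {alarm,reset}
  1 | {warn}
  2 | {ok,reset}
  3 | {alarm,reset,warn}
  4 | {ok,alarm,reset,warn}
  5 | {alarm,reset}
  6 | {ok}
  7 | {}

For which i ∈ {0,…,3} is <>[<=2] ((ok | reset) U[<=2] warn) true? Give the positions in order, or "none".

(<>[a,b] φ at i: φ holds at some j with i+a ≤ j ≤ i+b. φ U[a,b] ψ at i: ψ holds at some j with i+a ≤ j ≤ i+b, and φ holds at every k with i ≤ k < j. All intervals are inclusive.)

Evaluate at each i in [0,3]:
  i=0: ✓ (witness j=0)
  i=1: ✓ (witness j=1)
  i=2: ✓ (witness j=2)
  i=3: ✓ (witness j=3)

0, 1, 2, 3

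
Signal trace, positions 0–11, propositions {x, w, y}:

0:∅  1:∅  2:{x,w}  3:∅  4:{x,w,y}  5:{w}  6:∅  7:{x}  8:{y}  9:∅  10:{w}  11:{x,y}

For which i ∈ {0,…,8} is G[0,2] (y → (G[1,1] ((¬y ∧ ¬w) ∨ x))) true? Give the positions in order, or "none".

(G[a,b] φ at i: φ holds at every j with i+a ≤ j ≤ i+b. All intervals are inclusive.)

0, 1, 5, 6, 7, 8

Evaluate at each i in [0,8]:
  i=0: ✓ (all of [0,2])
  i=1: ✓ (all of [1,3])
  i=2: ✗ (fails at j=4)
  i=3: ✗ (fails at j=4)
  i=4: ✗ (fails at j=4)
  i=5: ✓ (all of [5,7])
  i=6: ✓ (all of [6,8])
  i=7: ✓ (all of [7,9])
  i=8: ✓ (all of [8,10])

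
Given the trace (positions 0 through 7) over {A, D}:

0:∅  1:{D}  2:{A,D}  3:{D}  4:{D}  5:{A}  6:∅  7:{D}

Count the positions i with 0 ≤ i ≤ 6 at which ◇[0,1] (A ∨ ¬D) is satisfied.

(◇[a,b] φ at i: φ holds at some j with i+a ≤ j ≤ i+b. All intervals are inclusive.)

6

Evaluate at each i in [0,6]:
  i=0: ✓ (witness j=0)
  i=1: ✓ (witness j=2)
  i=2: ✓ (witness j=2)
  i=3: ✗ (none in [3,4])
  i=4: ✓ (witness j=5)
  i=5: ✓ (witness j=5)
  i=6: ✓ (witness j=6)
Positions where it holds: {0, 1, 2, 4, 5, 6} → 6.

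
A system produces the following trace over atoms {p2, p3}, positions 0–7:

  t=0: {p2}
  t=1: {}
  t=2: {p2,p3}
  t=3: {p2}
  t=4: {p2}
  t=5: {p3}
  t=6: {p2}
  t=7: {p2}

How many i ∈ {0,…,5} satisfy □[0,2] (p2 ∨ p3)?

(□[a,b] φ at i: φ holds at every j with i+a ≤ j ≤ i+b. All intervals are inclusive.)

Evaluate at each i in [0,5]:
  i=0: ✗ (fails at j=1)
  i=1: ✗ (fails at j=1)
  i=2: ✓ (all of [2,4])
  i=3: ✓ (all of [3,5])
  i=4: ✓ (all of [4,6])
  i=5: ✓ (all of [5,7])
Positions where it holds: {2, 3, 4, 5} → 4.

4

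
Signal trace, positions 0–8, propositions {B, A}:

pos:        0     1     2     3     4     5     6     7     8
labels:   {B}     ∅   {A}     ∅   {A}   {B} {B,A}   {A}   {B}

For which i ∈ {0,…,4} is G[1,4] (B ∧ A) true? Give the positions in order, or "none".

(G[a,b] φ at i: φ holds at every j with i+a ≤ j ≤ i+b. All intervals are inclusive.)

none

Evaluate at each i in [0,4]:
  i=0: ✗ (fails at j=1)
  i=1: ✗ (fails at j=2)
  i=2: ✗ (fails at j=3)
  i=3: ✗ (fails at j=4)
  i=4: ✗ (fails at j=5)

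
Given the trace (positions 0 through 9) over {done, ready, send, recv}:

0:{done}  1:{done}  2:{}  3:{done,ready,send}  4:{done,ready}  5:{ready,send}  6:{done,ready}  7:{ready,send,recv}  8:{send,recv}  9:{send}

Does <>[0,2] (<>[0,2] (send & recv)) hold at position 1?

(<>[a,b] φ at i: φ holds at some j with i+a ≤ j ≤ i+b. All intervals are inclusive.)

Check <>[0,2] (send & recv) at each j in [1,3]:
  j=1: fails (none in [1,3])
  j=2: fails (none in [2,4])
  j=3: fails (none in [3,5])
No position in the window satisfies it → formula fails.

False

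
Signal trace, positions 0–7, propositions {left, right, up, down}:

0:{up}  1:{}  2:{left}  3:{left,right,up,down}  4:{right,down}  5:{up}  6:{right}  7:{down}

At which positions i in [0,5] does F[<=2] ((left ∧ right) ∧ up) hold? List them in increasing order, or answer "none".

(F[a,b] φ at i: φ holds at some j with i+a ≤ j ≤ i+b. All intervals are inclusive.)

1, 2, 3

Evaluate at each i in [0,5]:
  i=0: ✗ (none in [0,2])
  i=1: ✓ (witness j=3)
  i=2: ✓ (witness j=3)
  i=3: ✓ (witness j=3)
  i=4: ✗ (none in [4,6])
  i=5: ✗ (none in [5,7])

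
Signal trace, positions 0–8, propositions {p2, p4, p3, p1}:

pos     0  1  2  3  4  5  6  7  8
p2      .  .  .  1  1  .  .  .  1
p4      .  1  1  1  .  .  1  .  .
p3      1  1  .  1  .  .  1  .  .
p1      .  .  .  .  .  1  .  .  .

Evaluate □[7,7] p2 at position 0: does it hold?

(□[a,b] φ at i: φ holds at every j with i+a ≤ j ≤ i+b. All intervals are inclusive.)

Check p2 at every j in [7,7]:
  j=7: false
Fails at j=7 → formula fails.

Does not hold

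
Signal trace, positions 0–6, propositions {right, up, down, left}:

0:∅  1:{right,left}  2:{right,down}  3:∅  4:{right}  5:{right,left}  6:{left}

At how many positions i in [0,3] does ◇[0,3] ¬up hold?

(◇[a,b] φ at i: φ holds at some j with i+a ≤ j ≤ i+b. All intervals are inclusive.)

4

Evaluate at each i in [0,3]:
  i=0: ✓ (witness j=0)
  i=1: ✓ (witness j=1)
  i=2: ✓ (witness j=2)
  i=3: ✓ (witness j=3)
Positions where it holds: {0, 1, 2, 3} → 4.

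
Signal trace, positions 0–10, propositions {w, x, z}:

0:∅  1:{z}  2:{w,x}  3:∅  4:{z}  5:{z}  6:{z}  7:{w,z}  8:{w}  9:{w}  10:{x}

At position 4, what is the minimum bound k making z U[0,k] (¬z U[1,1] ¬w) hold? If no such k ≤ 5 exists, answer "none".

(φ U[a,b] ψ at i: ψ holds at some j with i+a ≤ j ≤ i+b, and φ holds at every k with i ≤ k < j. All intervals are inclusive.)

Need earliest j ≥ 4 with (¬z U[1,1] ¬w), and z at every k in [4,j-1].
  j=4: rhs fails.
  j=5: rhs fails.
  j=6: rhs fails.
  j=7: rhs fails.
  j=8: rhs fails.
  j=9: rhs holds but lhs fails at k=8.
No witness within the range → none.

none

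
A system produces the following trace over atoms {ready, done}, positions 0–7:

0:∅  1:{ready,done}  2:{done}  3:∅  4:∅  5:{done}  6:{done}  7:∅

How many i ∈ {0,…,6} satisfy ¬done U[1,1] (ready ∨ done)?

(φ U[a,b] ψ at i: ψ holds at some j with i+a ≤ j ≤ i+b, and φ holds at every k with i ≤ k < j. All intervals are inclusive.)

2

Evaluate at each i in [0,6]:
  i=0: ✓ (rhs at j=1; lhs holds on [0,0])
  i=1: ✗ (lhs fails at k=1 before rhs at j=2)
  i=2: ✗ (no rhs in [3,3])
  i=3: ✗ (no rhs in [4,4])
  i=4: ✓ (rhs at j=5; lhs holds on [4,4])
  i=5: ✗ (lhs fails at k=5 before rhs at j=6)
  i=6: ✗ (no rhs in [7,7])
Positions where it holds: {0, 4} → 2.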